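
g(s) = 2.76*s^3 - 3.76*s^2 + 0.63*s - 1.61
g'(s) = 8.28*s^2 - 7.52*s + 0.63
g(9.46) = 2004.45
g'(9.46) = 670.48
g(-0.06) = -1.66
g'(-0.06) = 1.11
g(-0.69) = -4.74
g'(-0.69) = 9.76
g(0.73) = -2.08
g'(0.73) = -0.45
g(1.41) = -0.46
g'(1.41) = 6.49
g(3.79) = 97.02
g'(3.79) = 91.06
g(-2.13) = -46.68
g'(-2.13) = 54.21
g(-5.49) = -575.09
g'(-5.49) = 291.47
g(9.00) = 1711.54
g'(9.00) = 603.63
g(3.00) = 40.96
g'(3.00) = 52.59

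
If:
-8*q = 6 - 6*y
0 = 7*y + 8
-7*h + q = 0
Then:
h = -45/196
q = -45/28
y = -8/7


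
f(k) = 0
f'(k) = 0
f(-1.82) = 0.00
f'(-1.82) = 0.00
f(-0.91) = 0.00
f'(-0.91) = 0.00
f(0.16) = 0.00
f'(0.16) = 0.00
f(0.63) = 0.00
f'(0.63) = 0.00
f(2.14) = 0.00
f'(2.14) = 0.00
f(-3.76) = 0.00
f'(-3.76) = 0.00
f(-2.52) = 0.00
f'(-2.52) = 0.00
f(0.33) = 0.00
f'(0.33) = 0.00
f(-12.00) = 0.00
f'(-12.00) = 0.00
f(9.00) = 0.00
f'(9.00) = 0.00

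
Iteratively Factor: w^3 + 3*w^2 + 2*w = (w)*(w^2 + 3*w + 2) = w*(w + 2)*(w + 1)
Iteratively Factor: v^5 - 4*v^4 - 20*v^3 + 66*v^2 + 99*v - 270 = (v + 3)*(v^4 - 7*v^3 + v^2 + 63*v - 90) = (v - 2)*(v + 3)*(v^3 - 5*v^2 - 9*v + 45) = (v - 3)*(v - 2)*(v + 3)*(v^2 - 2*v - 15) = (v - 5)*(v - 3)*(v - 2)*(v + 3)*(v + 3)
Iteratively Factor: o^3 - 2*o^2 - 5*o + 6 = (o - 3)*(o^2 + o - 2) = (o - 3)*(o - 1)*(o + 2)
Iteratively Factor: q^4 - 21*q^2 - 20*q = (q + 4)*(q^3 - 4*q^2 - 5*q) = (q + 1)*(q + 4)*(q^2 - 5*q) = (q - 5)*(q + 1)*(q + 4)*(q)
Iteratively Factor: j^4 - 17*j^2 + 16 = (j + 4)*(j^3 - 4*j^2 - j + 4) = (j - 1)*(j + 4)*(j^2 - 3*j - 4) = (j - 1)*(j + 1)*(j + 4)*(j - 4)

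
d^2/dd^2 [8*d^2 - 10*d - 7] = 16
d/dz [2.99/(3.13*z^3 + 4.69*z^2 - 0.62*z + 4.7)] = (-28.0761*z^2 - 28.0462*z + 1.8538)/(3.13*z^3 + 4.69*z^2 - 0.62*z + 4.7)^2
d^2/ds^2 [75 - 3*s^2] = -6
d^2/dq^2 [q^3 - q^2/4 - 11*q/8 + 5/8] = 6*q - 1/2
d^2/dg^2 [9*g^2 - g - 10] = 18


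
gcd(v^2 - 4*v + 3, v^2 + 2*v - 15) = v - 3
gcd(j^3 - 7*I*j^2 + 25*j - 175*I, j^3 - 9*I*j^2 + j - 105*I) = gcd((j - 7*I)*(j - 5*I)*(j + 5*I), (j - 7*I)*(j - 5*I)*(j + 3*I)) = j^2 - 12*I*j - 35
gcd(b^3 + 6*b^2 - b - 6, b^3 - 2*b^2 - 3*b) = b + 1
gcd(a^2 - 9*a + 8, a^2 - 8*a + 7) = a - 1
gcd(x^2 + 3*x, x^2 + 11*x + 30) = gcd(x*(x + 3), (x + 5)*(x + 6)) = 1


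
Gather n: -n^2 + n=-n^2 + n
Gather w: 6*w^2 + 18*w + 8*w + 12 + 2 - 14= 6*w^2 + 26*w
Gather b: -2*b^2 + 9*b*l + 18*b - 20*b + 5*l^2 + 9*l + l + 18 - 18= -2*b^2 + b*(9*l - 2) + 5*l^2 + 10*l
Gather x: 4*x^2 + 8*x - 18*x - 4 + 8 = 4*x^2 - 10*x + 4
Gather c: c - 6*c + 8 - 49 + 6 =-5*c - 35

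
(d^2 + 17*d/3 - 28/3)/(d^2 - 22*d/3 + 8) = (d + 7)/(d - 6)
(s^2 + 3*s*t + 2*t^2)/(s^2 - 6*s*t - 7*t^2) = (s + 2*t)/(s - 7*t)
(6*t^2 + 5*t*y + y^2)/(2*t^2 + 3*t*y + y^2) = (3*t + y)/(t + y)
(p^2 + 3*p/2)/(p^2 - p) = (p + 3/2)/(p - 1)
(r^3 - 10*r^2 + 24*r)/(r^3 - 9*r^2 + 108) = r*(r - 4)/(r^2 - 3*r - 18)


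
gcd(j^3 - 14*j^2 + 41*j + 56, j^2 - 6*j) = 1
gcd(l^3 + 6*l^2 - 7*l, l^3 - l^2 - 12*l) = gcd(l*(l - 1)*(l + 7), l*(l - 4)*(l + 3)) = l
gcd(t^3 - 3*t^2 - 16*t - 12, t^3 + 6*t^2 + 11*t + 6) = t^2 + 3*t + 2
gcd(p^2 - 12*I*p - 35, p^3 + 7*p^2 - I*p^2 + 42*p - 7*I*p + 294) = p - 7*I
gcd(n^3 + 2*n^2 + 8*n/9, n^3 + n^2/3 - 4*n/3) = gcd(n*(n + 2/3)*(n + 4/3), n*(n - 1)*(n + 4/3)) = n^2 + 4*n/3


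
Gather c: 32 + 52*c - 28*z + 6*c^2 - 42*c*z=6*c^2 + c*(52 - 42*z) - 28*z + 32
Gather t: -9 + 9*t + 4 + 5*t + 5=14*t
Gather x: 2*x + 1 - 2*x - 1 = 0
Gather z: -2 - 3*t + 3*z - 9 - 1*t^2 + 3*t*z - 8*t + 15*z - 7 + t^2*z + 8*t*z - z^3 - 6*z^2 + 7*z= -t^2 - 11*t - z^3 - 6*z^2 + z*(t^2 + 11*t + 25) - 18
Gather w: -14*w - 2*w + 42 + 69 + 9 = 120 - 16*w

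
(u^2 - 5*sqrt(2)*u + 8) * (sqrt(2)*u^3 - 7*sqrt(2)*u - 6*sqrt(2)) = sqrt(2)*u^5 - 10*u^4 + sqrt(2)*u^3 - 6*sqrt(2)*u^2 + 70*u^2 - 56*sqrt(2)*u + 60*u - 48*sqrt(2)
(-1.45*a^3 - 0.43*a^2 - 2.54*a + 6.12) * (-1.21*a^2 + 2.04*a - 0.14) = 1.7545*a^5 - 2.4377*a^4 + 2.3992*a^3 - 12.5266*a^2 + 12.8404*a - 0.8568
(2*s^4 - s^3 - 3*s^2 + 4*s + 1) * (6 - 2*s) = -4*s^5 + 14*s^4 - 26*s^2 + 22*s + 6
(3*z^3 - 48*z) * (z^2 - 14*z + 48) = 3*z^5 - 42*z^4 + 96*z^3 + 672*z^2 - 2304*z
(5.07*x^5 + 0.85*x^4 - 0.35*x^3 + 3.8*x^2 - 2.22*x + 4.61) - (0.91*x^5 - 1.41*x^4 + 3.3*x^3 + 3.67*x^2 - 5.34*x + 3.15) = 4.16*x^5 + 2.26*x^4 - 3.65*x^3 + 0.13*x^2 + 3.12*x + 1.46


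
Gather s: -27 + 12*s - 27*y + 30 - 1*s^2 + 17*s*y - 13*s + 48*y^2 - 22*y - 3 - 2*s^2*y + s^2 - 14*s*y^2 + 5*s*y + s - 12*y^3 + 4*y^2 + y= -2*s^2*y + s*(-14*y^2 + 22*y) - 12*y^3 + 52*y^2 - 48*y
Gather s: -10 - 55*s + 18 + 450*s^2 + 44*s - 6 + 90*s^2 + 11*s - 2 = 540*s^2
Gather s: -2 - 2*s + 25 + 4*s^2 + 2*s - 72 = 4*s^2 - 49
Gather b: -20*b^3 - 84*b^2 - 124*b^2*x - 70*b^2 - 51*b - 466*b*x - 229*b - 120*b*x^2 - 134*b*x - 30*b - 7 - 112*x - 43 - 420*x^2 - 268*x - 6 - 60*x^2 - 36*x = -20*b^3 + b^2*(-124*x - 154) + b*(-120*x^2 - 600*x - 310) - 480*x^2 - 416*x - 56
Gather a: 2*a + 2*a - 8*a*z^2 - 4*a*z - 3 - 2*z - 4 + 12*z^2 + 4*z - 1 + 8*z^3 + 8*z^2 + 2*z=a*(-8*z^2 - 4*z + 4) + 8*z^3 + 20*z^2 + 4*z - 8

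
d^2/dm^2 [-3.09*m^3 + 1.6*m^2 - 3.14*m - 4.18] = 3.2 - 18.54*m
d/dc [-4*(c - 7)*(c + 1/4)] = 27 - 8*c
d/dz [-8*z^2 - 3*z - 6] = -16*z - 3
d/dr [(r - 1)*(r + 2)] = 2*r + 1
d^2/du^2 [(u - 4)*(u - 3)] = 2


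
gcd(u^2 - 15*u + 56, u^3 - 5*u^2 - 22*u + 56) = u - 7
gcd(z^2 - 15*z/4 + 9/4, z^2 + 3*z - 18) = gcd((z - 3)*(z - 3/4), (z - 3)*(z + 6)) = z - 3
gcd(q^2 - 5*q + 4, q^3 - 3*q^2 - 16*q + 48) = q - 4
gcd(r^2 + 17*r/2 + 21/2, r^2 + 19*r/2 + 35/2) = r + 7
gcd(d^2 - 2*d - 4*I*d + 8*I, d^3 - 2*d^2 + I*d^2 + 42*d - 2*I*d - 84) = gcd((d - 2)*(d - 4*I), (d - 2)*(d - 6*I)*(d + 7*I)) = d - 2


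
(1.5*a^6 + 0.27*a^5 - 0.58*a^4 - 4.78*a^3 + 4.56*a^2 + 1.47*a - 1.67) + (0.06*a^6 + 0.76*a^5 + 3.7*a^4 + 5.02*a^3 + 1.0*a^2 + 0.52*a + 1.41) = 1.56*a^6 + 1.03*a^5 + 3.12*a^4 + 0.239999999999999*a^3 + 5.56*a^2 + 1.99*a - 0.26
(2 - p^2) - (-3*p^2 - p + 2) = 2*p^2 + p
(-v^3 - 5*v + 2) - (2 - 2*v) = -v^3 - 3*v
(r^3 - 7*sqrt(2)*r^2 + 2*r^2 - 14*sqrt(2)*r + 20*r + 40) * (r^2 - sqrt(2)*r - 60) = r^5 - 8*sqrt(2)*r^4 + 2*r^4 - 26*r^3 - 16*sqrt(2)*r^3 - 52*r^2 + 400*sqrt(2)*r^2 - 1200*r + 800*sqrt(2)*r - 2400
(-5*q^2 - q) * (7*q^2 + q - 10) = -35*q^4 - 12*q^3 + 49*q^2 + 10*q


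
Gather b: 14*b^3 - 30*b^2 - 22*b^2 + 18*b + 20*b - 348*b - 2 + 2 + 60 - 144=14*b^3 - 52*b^2 - 310*b - 84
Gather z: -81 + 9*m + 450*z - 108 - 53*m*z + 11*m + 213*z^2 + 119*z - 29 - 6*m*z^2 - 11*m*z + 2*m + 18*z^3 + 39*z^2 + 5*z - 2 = 22*m + 18*z^3 + z^2*(252 - 6*m) + z*(574 - 64*m) - 220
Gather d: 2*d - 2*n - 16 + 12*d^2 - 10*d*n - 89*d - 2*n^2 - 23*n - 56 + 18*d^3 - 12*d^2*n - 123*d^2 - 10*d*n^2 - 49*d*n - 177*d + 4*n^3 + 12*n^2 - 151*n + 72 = 18*d^3 + d^2*(-12*n - 111) + d*(-10*n^2 - 59*n - 264) + 4*n^3 + 10*n^2 - 176*n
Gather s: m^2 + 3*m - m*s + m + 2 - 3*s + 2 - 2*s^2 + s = m^2 + 4*m - 2*s^2 + s*(-m - 2) + 4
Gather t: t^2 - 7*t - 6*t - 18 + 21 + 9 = t^2 - 13*t + 12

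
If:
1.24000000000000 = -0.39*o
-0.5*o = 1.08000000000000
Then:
No Solution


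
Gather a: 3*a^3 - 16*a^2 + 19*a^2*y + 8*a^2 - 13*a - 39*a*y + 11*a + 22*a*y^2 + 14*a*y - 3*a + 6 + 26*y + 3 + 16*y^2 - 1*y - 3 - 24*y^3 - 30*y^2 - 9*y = 3*a^3 + a^2*(19*y - 8) + a*(22*y^2 - 25*y - 5) - 24*y^3 - 14*y^2 + 16*y + 6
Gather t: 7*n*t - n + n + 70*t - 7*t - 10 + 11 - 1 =t*(7*n + 63)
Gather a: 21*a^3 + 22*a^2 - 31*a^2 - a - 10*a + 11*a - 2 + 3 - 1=21*a^3 - 9*a^2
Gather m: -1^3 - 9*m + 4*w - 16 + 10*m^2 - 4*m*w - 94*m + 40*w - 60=10*m^2 + m*(-4*w - 103) + 44*w - 77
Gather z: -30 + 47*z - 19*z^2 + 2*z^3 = 2*z^3 - 19*z^2 + 47*z - 30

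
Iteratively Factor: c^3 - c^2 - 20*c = (c)*(c^2 - c - 20) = c*(c - 5)*(c + 4)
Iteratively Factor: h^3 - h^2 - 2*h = (h - 2)*(h^2 + h) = h*(h - 2)*(h + 1)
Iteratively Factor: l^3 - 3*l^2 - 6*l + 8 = (l - 4)*(l^2 + l - 2) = (l - 4)*(l + 2)*(l - 1)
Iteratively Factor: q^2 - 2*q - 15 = (q + 3)*(q - 5)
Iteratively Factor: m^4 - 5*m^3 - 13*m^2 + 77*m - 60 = (m - 3)*(m^3 - 2*m^2 - 19*m + 20) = (m - 5)*(m - 3)*(m^2 + 3*m - 4) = (m - 5)*(m - 3)*(m + 4)*(m - 1)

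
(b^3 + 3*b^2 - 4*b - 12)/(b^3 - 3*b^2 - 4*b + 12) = (b + 3)/(b - 3)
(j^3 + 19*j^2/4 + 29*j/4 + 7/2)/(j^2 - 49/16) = 4*(j^2 + 3*j + 2)/(4*j - 7)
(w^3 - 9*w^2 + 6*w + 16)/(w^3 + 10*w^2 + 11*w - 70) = (w^2 - 7*w - 8)/(w^2 + 12*w + 35)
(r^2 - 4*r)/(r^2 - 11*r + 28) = r/(r - 7)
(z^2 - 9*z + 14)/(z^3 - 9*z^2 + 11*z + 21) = (z - 2)/(z^2 - 2*z - 3)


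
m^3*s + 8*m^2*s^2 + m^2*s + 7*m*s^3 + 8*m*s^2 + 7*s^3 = (m + s)*(m + 7*s)*(m*s + s)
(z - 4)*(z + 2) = z^2 - 2*z - 8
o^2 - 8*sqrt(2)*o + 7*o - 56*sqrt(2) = (o + 7)*(o - 8*sqrt(2))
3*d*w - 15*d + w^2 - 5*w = (3*d + w)*(w - 5)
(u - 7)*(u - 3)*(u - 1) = u^3 - 11*u^2 + 31*u - 21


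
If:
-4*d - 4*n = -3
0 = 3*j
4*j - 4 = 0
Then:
No Solution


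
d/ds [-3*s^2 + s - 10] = 1 - 6*s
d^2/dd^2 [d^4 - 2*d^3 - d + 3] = 12*d*(d - 1)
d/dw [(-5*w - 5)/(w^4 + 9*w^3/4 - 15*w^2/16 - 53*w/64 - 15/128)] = 640*(96*w^3 + 248*w^2 + 124*w - 91)/(4096*w^7 + 17408*w^6 + 8704*w^5 - 26240*w^4 - 6064*w^3 + 5716*w^2 + 2280*w + 225)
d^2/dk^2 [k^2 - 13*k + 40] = 2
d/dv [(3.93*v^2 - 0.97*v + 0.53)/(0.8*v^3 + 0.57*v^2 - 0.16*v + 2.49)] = (-3.144*v^4 + 1.552*v^3 - 1.3479*v^2 + 18.9672*v - 2.3305)/(0.64*v^6 + 0.912*v^5 + 0.0689*v^4 + 3.8016*v^3 + 2.8642*v^2 - 0.7968*v + 6.2001)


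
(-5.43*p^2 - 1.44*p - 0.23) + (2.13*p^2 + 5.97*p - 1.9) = -3.3*p^2 + 4.53*p - 2.13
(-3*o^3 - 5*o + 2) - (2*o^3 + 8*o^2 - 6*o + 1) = -5*o^3 - 8*o^2 + o + 1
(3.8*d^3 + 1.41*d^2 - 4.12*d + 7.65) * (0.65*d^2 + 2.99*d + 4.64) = 2.47*d^5 + 12.2785*d^4 + 19.1699*d^3 - 0.803900000000002*d^2 + 3.75670000000001*d + 35.496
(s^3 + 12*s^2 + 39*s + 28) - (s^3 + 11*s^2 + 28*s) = s^2 + 11*s + 28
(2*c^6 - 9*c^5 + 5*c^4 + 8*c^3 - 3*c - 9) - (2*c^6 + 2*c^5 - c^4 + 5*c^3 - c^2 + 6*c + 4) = -11*c^5 + 6*c^4 + 3*c^3 + c^2 - 9*c - 13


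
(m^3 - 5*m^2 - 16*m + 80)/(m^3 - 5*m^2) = 1 - 16/m^2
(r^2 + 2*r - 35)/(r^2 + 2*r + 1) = (r^2 + 2*r - 35)/(r^2 + 2*r + 1)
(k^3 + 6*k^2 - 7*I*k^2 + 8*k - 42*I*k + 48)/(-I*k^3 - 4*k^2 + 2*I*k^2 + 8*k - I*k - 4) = (I*k^3 + k^2*(7 + 6*I) + k*(42 + 8*I) + 48*I)/(k^3 + k^2*(-2 - 4*I) + k*(1 + 8*I) - 4*I)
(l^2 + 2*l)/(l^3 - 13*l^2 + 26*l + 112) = l/(l^2 - 15*l + 56)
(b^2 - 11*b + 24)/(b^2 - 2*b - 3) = (b - 8)/(b + 1)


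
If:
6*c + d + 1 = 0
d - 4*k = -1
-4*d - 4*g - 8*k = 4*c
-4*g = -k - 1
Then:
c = -6/67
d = -31/67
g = 19/67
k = 9/67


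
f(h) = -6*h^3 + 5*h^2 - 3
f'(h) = -18*h^2 + 10*h = 2*h*(5 - 9*h)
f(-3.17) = 238.37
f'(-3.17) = -212.58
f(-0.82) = 3.67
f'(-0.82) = -20.30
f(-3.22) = 249.16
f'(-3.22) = -218.83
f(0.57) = -2.49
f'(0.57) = -0.15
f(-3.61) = 344.44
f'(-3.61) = -270.68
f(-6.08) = 1530.37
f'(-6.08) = -726.20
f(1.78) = -21.00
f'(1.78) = -39.23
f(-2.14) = 78.70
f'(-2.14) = -103.83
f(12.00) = -9651.00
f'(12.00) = -2472.00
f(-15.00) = 21372.00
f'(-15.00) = -4200.00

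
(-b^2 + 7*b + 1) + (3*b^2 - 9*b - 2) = 2*b^2 - 2*b - 1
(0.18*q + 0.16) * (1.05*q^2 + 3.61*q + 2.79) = 0.189*q^3 + 0.8178*q^2 + 1.0798*q + 0.4464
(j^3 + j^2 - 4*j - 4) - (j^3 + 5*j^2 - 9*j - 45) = -4*j^2 + 5*j + 41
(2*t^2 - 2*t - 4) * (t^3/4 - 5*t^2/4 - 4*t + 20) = t^5/2 - 3*t^4 - 13*t^3/2 + 53*t^2 - 24*t - 80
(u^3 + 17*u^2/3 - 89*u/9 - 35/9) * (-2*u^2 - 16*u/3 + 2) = -2*u^5 - 50*u^4/3 - 76*u^3/9 + 1940*u^2/27 + 26*u/27 - 70/9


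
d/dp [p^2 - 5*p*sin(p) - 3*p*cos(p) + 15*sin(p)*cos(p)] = 3*p*sin(p) - 5*p*cos(p) + 2*p - 5*sin(p) - 3*cos(p) + 15*cos(2*p)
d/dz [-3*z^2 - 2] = -6*z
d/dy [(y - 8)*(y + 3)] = 2*y - 5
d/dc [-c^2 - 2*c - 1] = -2*c - 2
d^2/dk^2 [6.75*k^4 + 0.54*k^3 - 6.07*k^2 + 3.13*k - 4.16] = 81.0*k^2 + 3.24*k - 12.14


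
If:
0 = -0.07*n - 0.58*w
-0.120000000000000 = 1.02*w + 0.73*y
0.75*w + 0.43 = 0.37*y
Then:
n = 3.21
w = -0.39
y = 0.38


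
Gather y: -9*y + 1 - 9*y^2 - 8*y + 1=-9*y^2 - 17*y + 2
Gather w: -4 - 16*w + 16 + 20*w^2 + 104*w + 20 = 20*w^2 + 88*w + 32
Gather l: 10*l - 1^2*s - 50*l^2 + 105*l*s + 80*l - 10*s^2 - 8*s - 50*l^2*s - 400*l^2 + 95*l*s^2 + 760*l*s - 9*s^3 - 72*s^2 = l^2*(-50*s - 450) + l*(95*s^2 + 865*s + 90) - 9*s^3 - 82*s^2 - 9*s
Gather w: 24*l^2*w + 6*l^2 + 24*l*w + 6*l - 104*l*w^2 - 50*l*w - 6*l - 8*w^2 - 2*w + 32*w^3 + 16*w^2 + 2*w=6*l^2 + 32*w^3 + w^2*(8 - 104*l) + w*(24*l^2 - 26*l)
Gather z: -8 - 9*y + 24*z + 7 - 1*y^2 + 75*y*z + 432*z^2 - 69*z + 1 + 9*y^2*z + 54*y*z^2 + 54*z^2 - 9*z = -y^2 - 9*y + z^2*(54*y + 486) + z*(9*y^2 + 75*y - 54)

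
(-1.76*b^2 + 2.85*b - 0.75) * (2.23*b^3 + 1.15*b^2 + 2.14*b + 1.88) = -3.9248*b^5 + 4.3315*b^4 - 2.1614*b^3 + 1.9277*b^2 + 3.753*b - 1.41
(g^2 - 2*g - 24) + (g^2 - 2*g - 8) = 2*g^2 - 4*g - 32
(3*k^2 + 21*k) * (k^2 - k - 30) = 3*k^4 + 18*k^3 - 111*k^2 - 630*k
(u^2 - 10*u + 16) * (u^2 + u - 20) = u^4 - 9*u^3 - 14*u^2 + 216*u - 320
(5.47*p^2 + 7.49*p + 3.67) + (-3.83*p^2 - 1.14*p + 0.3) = 1.64*p^2 + 6.35*p + 3.97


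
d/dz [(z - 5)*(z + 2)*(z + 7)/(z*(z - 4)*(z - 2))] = 2*(-5*z^4 + 39*z^3 + 28*z^2 - 420*z + 280)/(z^2*(z^4 - 12*z^3 + 52*z^2 - 96*z + 64))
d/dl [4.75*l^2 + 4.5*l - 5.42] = 9.5*l + 4.5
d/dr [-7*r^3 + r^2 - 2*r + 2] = -21*r^2 + 2*r - 2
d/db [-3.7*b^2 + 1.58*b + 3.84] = 1.58 - 7.4*b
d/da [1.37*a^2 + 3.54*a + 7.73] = 2.74*a + 3.54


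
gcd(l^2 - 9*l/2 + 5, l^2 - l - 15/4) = l - 5/2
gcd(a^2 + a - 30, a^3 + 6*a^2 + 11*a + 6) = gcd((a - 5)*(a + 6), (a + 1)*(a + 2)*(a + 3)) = 1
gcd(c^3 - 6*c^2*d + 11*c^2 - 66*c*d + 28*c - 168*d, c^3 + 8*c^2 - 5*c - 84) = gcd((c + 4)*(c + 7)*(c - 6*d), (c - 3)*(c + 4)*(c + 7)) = c^2 + 11*c + 28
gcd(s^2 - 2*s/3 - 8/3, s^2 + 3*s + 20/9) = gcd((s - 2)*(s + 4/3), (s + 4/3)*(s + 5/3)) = s + 4/3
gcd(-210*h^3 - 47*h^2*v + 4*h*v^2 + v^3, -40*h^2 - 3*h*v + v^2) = 5*h + v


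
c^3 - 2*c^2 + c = c*(c - 1)^2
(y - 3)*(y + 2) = y^2 - y - 6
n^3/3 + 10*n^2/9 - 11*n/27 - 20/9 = (n/3 + 1)*(n - 4/3)*(n + 5/3)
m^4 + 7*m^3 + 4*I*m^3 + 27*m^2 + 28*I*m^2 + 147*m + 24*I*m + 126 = (m + 1)*(m + 6)*(m - 3*I)*(m + 7*I)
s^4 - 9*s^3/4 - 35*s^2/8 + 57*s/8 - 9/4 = (s - 3)*(s - 3/4)*(s - 1/2)*(s + 2)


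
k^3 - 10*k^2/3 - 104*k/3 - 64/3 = (k - 8)*(k + 2/3)*(k + 4)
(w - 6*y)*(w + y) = w^2 - 5*w*y - 6*y^2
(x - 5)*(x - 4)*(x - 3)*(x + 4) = x^4 - 8*x^3 - x^2 + 128*x - 240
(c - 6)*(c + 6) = c^2 - 36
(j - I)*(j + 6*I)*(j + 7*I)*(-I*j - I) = -I*j^4 + 12*j^3 - I*j^3 + 12*j^2 + 29*I*j^2 + 42*j + 29*I*j + 42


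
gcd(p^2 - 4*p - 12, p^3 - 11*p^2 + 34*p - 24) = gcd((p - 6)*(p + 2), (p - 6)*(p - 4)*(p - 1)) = p - 6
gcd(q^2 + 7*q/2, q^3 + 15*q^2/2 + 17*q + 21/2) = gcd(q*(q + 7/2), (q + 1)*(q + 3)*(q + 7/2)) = q + 7/2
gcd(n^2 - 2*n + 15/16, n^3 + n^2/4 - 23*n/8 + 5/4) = n - 5/4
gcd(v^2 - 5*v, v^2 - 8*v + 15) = v - 5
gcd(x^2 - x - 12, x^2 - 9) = x + 3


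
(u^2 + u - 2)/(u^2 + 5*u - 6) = (u + 2)/(u + 6)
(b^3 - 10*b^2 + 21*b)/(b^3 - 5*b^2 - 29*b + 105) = b/(b + 5)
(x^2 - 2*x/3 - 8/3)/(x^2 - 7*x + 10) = (x + 4/3)/(x - 5)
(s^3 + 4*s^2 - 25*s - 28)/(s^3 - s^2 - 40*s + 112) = (s + 1)/(s - 4)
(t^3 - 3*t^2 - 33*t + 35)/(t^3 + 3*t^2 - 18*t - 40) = (t^2 - 8*t + 7)/(t^2 - 2*t - 8)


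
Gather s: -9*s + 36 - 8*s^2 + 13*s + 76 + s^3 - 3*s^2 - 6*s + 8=s^3 - 11*s^2 - 2*s + 120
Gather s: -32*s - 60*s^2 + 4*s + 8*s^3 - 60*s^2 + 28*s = 8*s^3 - 120*s^2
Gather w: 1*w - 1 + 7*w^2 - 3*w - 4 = 7*w^2 - 2*w - 5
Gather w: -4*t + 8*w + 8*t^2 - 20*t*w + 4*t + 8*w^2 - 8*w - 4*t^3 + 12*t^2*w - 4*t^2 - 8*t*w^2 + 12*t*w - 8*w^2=-4*t^3 + 4*t^2 - 8*t*w^2 + w*(12*t^2 - 8*t)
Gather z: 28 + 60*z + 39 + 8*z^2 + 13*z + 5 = 8*z^2 + 73*z + 72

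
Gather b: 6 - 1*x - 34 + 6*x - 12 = 5*x - 40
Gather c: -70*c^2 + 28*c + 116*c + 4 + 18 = -70*c^2 + 144*c + 22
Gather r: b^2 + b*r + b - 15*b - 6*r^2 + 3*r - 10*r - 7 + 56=b^2 - 14*b - 6*r^2 + r*(b - 7) + 49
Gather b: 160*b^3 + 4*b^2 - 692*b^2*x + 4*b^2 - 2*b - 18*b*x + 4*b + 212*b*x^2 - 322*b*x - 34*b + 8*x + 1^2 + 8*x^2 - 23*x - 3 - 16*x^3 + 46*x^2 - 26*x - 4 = 160*b^3 + b^2*(8 - 692*x) + b*(212*x^2 - 340*x - 32) - 16*x^3 + 54*x^2 - 41*x - 6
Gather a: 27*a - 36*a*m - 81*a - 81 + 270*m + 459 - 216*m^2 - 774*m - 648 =a*(-36*m - 54) - 216*m^2 - 504*m - 270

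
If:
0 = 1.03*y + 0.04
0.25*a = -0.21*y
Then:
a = 0.03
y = -0.04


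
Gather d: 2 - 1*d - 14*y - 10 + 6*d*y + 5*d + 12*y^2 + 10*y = d*(6*y + 4) + 12*y^2 - 4*y - 8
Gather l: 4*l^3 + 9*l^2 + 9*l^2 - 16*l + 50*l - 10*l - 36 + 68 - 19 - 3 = 4*l^3 + 18*l^2 + 24*l + 10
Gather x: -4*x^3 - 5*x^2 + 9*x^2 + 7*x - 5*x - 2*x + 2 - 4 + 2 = -4*x^3 + 4*x^2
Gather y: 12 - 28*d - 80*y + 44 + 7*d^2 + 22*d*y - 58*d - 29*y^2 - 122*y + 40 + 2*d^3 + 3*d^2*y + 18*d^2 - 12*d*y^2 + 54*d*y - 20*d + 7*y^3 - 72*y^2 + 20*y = 2*d^3 + 25*d^2 - 106*d + 7*y^3 + y^2*(-12*d - 101) + y*(3*d^2 + 76*d - 182) + 96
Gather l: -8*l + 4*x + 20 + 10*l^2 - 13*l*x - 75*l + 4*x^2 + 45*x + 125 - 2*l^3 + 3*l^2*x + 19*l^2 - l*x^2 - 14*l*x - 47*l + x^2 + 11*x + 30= -2*l^3 + l^2*(3*x + 29) + l*(-x^2 - 27*x - 130) + 5*x^2 + 60*x + 175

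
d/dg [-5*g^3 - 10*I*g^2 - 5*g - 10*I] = -15*g^2 - 20*I*g - 5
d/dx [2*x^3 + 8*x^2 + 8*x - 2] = 6*x^2 + 16*x + 8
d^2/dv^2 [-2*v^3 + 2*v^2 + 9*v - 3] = 4 - 12*v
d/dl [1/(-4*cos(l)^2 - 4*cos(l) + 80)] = -(2*cos(l) + 1)*sin(l)/(4*(cos(l)^2 + cos(l) - 20)^2)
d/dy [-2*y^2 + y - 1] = 1 - 4*y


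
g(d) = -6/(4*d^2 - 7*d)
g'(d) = -6*(7 - 8*d)/(4*d^2 - 7*d)^2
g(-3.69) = -0.07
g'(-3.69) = -0.03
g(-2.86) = -0.11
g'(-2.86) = -0.06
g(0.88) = 1.96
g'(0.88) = 0.03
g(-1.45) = -0.32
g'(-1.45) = -0.32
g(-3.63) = -0.08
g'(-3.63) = -0.04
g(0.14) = 6.65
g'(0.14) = -43.40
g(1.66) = 10.04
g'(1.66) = 105.51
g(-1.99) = -0.20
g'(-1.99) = -0.16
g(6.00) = -0.06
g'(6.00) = 0.02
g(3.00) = -0.40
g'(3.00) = 0.45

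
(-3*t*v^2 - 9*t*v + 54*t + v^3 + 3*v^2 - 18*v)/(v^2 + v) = (-3*t*v^2 - 9*t*v + 54*t + v^3 + 3*v^2 - 18*v)/(v*(v + 1))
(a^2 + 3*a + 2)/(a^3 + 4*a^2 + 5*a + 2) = 1/(a + 1)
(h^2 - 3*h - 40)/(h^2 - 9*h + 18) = (h^2 - 3*h - 40)/(h^2 - 9*h + 18)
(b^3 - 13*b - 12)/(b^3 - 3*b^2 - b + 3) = (b^2 - b - 12)/(b^2 - 4*b + 3)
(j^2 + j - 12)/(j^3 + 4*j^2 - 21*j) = (j + 4)/(j*(j + 7))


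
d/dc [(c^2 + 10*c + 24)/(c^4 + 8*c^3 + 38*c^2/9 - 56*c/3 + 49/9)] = 18*(-9*c^5 - 171*c^4 - 1152*c^3 - 2866*c^2 - 863*c + 2261)/(81*c^8 + 1296*c^7 + 5868*c^6 + 2448*c^5 - 21866*c^4 - 5712*c^3 + 31948*c^2 - 16464*c + 2401)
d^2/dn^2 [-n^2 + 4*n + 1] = -2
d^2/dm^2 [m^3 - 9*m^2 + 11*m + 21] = 6*m - 18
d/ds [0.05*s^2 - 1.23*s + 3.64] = 0.1*s - 1.23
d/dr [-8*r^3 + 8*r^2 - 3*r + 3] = -24*r^2 + 16*r - 3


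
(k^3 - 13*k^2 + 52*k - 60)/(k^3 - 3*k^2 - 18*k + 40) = (k - 6)/(k + 4)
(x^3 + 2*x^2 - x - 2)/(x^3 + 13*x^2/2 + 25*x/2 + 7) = 2*(x - 1)/(2*x + 7)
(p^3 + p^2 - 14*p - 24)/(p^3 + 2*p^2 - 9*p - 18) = (p - 4)/(p - 3)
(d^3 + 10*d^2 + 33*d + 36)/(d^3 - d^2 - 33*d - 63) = (d + 4)/(d - 7)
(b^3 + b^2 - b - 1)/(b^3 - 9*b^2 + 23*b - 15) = (b^2 + 2*b + 1)/(b^2 - 8*b + 15)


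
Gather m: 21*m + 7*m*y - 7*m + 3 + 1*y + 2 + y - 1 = m*(7*y + 14) + 2*y + 4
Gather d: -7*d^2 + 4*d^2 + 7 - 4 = 3 - 3*d^2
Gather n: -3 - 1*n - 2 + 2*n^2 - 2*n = 2*n^2 - 3*n - 5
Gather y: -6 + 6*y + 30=6*y + 24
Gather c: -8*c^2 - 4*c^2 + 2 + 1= 3 - 12*c^2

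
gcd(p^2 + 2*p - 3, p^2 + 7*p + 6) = 1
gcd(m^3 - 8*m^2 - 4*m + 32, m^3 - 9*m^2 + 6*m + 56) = m + 2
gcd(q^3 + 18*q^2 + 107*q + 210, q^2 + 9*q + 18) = q + 6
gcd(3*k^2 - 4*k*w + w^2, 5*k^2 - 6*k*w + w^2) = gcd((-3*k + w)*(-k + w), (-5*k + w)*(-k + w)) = -k + w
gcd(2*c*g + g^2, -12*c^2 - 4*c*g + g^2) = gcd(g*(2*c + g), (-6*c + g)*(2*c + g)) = 2*c + g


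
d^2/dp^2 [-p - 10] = 0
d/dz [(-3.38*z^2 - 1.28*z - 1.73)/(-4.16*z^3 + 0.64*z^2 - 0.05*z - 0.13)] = (-14.0608*z^4 - 10.6496*z^3 - 20.6022*z^2 + 3.0932*z + 0.0799)/(17.3056*z^6 - 5.3248*z^5 + 0.8256*z^4 + 1.0176*z^3 - 0.1639*z^2 + 0.013*z + 0.0169)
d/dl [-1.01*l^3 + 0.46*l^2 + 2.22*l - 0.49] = -3.03*l^2 + 0.92*l + 2.22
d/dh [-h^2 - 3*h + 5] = -2*h - 3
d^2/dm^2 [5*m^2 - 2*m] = 10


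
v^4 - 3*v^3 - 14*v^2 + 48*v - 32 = (v - 4)*(v - 2)*(v - 1)*(v + 4)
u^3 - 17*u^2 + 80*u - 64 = (u - 8)^2*(u - 1)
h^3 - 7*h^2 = h^2*(h - 7)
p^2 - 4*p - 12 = (p - 6)*(p + 2)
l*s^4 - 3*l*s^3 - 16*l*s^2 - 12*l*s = s*(s - 6)*(s + 2)*(l*s + l)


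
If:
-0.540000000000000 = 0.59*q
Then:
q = -0.92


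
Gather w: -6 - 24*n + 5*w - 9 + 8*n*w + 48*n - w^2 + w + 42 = 24*n - w^2 + w*(8*n + 6) + 27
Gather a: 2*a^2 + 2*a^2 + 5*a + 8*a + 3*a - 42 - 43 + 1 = 4*a^2 + 16*a - 84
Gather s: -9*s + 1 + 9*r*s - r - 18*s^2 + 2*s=-r - 18*s^2 + s*(9*r - 7) + 1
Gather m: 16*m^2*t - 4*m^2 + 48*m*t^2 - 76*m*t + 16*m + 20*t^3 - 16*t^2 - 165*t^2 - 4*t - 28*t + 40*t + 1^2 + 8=m^2*(16*t - 4) + m*(48*t^2 - 76*t + 16) + 20*t^3 - 181*t^2 + 8*t + 9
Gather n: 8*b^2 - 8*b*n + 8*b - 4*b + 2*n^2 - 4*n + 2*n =8*b^2 + 4*b + 2*n^2 + n*(-8*b - 2)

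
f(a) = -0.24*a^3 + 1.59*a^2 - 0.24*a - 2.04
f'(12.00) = -65.76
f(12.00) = -190.68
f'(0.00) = -0.24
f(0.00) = -2.04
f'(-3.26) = -18.26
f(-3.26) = 23.96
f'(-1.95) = -9.18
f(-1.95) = 6.25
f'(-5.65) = -41.19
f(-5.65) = 93.36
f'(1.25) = 2.61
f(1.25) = -0.32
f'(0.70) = 1.63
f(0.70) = -1.51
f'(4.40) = -0.19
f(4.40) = 7.24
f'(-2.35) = -11.69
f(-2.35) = 10.42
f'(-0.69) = -2.78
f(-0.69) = -1.04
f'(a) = -0.72*a^2 + 3.18*a - 0.24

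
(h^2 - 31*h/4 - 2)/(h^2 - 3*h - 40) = (h + 1/4)/(h + 5)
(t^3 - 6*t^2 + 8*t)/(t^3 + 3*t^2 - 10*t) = (t - 4)/(t + 5)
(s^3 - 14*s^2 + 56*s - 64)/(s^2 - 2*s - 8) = (s^2 - 10*s + 16)/(s + 2)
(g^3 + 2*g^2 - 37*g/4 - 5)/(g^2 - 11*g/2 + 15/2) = (g^2 + 9*g/2 + 2)/(g - 3)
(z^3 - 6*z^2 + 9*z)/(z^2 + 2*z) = (z^2 - 6*z + 9)/(z + 2)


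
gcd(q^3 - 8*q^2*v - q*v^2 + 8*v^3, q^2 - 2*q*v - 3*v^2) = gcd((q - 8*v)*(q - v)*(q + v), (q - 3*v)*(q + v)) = q + v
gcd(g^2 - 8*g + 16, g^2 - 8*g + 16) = g^2 - 8*g + 16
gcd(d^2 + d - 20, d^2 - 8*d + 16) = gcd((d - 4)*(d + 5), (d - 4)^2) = d - 4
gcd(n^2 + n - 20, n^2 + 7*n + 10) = n + 5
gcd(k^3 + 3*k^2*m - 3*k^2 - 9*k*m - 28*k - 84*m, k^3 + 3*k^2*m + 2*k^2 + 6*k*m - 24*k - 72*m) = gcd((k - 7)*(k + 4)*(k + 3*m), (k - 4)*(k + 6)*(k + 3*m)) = k + 3*m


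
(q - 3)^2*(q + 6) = q^3 - 27*q + 54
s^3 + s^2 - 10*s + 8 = (s - 2)*(s - 1)*(s + 4)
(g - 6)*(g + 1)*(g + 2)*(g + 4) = g^4 + g^3 - 28*g^2 - 76*g - 48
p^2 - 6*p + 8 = (p - 4)*(p - 2)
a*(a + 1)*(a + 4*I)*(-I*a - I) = -I*a^4 + 4*a^3 - 2*I*a^3 + 8*a^2 - I*a^2 + 4*a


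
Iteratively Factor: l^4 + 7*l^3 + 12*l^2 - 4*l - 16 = (l + 2)*(l^3 + 5*l^2 + 2*l - 8) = (l + 2)^2*(l^2 + 3*l - 4) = (l - 1)*(l + 2)^2*(l + 4)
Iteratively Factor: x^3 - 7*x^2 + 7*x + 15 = (x - 3)*(x^2 - 4*x - 5) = (x - 5)*(x - 3)*(x + 1)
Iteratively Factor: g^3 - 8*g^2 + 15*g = (g - 3)*(g^2 - 5*g) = (g - 5)*(g - 3)*(g)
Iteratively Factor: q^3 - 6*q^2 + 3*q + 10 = (q + 1)*(q^2 - 7*q + 10) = (q - 5)*(q + 1)*(q - 2)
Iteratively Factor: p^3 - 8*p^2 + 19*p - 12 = (p - 3)*(p^2 - 5*p + 4) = (p - 3)*(p - 1)*(p - 4)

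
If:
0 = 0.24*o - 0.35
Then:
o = 1.46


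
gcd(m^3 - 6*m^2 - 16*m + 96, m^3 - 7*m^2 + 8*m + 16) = m - 4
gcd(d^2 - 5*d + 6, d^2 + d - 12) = d - 3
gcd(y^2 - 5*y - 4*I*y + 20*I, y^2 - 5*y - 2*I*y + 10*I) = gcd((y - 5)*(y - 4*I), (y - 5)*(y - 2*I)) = y - 5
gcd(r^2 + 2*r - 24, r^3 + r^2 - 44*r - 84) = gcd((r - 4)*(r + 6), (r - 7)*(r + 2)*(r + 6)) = r + 6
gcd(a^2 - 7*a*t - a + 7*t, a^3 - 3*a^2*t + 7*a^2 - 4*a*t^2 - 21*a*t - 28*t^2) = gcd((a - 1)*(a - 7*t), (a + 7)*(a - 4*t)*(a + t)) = 1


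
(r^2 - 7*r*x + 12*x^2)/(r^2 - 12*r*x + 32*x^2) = (-r + 3*x)/(-r + 8*x)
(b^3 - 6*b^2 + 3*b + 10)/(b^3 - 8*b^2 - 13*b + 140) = (b^2 - b - 2)/(b^2 - 3*b - 28)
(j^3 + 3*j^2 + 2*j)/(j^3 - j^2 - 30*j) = (j^2 + 3*j + 2)/(j^2 - j - 30)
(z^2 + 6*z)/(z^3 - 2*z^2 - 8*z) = (z + 6)/(z^2 - 2*z - 8)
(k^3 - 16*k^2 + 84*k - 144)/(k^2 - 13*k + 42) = (k^2 - 10*k + 24)/(k - 7)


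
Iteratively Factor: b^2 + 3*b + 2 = (b + 1)*(b + 2)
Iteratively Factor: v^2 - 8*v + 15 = (v - 5)*(v - 3)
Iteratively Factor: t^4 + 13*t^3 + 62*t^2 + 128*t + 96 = (t + 2)*(t^3 + 11*t^2 + 40*t + 48) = (t + 2)*(t + 3)*(t^2 + 8*t + 16) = (t + 2)*(t + 3)*(t + 4)*(t + 4)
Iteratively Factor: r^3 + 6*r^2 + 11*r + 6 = (r + 2)*(r^2 + 4*r + 3) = (r + 2)*(r + 3)*(r + 1)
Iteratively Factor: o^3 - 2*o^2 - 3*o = (o)*(o^2 - 2*o - 3) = o*(o + 1)*(o - 3)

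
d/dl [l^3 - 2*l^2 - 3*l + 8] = 3*l^2 - 4*l - 3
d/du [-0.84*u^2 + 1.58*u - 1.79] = 1.58 - 1.68*u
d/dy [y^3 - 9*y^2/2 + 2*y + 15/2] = 3*y^2 - 9*y + 2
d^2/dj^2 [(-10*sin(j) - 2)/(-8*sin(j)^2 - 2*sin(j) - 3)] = 2*(-320*sin(j)^5 - 176*sin(j)^4 + 1312*sin(j)^3 + 506*sin(j)^2 - 663*sin(j) - 100)/(8*sin(j)^2 + 2*sin(j) + 3)^3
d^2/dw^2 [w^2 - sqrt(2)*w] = 2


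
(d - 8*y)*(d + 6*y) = d^2 - 2*d*y - 48*y^2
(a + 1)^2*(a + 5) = a^3 + 7*a^2 + 11*a + 5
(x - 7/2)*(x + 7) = x^2 + 7*x/2 - 49/2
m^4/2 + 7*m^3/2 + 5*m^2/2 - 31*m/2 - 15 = (m/2 + 1/2)*(m - 2)*(m + 3)*(m + 5)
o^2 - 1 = (o - 1)*(o + 1)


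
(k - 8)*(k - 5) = k^2 - 13*k + 40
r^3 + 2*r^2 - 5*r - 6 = (r - 2)*(r + 1)*(r + 3)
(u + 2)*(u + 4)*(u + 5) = u^3 + 11*u^2 + 38*u + 40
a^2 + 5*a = a*(a + 5)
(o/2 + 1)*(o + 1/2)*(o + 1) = o^3/2 + 7*o^2/4 + 7*o/4 + 1/2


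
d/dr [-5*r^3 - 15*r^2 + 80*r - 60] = -15*r^2 - 30*r + 80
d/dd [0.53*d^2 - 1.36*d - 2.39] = 1.06*d - 1.36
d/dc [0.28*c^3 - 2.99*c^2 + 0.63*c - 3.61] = 0.84*c^2 - 5.98*c + 0.63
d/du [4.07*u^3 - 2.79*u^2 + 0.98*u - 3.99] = 12.21*u^2 - 5.58*u + 0.98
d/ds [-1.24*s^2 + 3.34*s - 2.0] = 3.34 - 2.48*s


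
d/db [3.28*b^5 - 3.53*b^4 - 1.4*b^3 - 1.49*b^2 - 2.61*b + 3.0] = 16.4*b^4 - 14.12*b^3 - 4.2*b^2 - 2.98*b - 2.61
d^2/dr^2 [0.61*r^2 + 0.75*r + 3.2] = 1.22000000000000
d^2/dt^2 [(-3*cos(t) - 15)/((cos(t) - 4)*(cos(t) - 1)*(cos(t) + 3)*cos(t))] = 3*(932*(1 - cos(t)^2)^2/cos(t)^3 + 690*sin(t)^6/cos(t)^3 + 9*cos(t)^6 + 58*cos(t)^5 - 248*cos(t)^4 + 100*cos(t)^3 + 1709*cos(t)^2 + 3960*tan(t)^2 - 310 + 1744/cos(t) - 3062/cos(t)^3)/((cos(t) - 4)^3*(cos(t) - 1)^3*(cos(t) + 3)^3)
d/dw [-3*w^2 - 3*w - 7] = -6*w - 3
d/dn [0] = 0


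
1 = 1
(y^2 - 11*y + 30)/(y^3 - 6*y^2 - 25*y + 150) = 1/(y + 5)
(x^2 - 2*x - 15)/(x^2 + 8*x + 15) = (x - 5)/(x + 5)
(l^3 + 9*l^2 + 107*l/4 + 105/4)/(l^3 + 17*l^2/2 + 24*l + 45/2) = (l + 7/2)/(l + 3)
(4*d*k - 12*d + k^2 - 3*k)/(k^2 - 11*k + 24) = (4*d + k)/(k - 8)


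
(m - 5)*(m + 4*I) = m^2 - 5*m + 4*I*m - 20*I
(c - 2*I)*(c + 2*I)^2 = c^3 + 2*I*c^2 + 4*c + 8*I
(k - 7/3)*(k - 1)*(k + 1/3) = k^3 - 3*k^2 + 11*k/9 + 7/9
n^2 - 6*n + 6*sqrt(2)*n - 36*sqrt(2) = (n - 6)*(n + 6*sqrt(2))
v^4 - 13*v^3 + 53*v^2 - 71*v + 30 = (v - 6)*(v - 5)*(v - 1)^2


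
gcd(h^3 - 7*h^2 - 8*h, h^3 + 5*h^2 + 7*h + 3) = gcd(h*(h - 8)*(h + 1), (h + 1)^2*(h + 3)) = h + 1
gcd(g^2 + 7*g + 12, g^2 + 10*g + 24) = g + 4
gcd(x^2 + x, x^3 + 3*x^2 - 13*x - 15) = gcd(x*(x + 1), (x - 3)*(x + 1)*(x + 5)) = x + 1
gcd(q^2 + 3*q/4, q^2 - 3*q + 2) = 1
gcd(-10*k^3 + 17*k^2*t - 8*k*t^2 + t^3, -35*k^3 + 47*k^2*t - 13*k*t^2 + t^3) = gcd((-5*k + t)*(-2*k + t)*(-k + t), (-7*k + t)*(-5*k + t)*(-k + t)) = 5*k^2 - 6*k*t + t^2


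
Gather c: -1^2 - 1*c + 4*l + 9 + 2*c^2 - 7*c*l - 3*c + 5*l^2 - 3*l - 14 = 2*c^2 + c*(-7*l - 4) + 5*l^2 + l - 6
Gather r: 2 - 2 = 0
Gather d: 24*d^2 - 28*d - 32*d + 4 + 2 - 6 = 24*d^2 - 60*d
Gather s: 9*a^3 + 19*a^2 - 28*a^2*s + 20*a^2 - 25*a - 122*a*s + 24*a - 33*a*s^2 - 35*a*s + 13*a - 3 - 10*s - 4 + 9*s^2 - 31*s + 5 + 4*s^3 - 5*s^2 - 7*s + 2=9*a^3 + 39*a^2 + 12*a + 4*s^3 + s^2*(4 - 33*a) + s*(-28*a^2 - 157*a - 48)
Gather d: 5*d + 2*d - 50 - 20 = 7*d - 70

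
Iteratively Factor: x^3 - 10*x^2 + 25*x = (x - 5)*(x^2 - 5*x) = x*(x - 5)*(x - 5)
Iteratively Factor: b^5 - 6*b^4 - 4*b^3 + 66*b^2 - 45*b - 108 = (b - 4)*(b^4 - 2*b^3 - 12*b^2 + 18*b + 27) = (b - 4)*(b + 1)*(b^3 - 3*b^2 - 9*b + 27) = (b - 4)*(b - 3)*(b + 1)*(b^2 - 9) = (b - 4)*(b - 3)*(b + 1)*(b + 3)*(b - 3)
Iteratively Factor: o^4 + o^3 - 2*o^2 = (o)*(o^3 + o^2 - 2*o) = o^2*(o^2 + o - 2) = o^2*(o - 1)*(o + 2)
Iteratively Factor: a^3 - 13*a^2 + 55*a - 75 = (a - 5)*(a^2 - 8*a + 15) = (a - 5)*(a - 3)*(a - 5)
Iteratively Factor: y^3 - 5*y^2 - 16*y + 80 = (y - 4)*(y^2 - y - 20) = (y - 4)*(y + 4)*(y - 5)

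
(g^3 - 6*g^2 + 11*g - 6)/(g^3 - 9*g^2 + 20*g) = (g^3 - 6*g^2 + 11*g - 6)/(g*(g^2 - 9*g + 20))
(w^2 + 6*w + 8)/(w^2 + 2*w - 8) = (w + 2)/(w - 2)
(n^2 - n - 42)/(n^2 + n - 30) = (n - 7)/(n - 5)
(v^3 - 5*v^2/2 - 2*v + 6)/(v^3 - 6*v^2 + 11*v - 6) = (v^2 - v/2 - 3)/(v^2 - 4*v + 3)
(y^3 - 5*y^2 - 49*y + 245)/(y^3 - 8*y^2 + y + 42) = (y^2 + 2*y - 35)/(y^2 - y - 6)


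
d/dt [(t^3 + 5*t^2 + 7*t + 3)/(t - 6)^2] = (t^3 - 18*t^2 - 67*t - 48)/(t^3 - 18*t^2 + 108*t - 216)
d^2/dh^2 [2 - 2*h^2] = -4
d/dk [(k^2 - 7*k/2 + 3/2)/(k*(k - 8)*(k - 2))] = (-k^4 + 7*k^3 - 47*k^2/2 + 30*k - 24)/(k^2*(k^4 - 20*k^3 + 132*k^2 - 320*k + 256))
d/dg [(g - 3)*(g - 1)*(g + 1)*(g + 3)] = 4*g*(g^2 - 5)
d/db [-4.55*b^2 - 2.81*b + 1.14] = -9.1*b - 2.81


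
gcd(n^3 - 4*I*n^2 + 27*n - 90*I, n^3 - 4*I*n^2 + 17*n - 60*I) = n - 3*I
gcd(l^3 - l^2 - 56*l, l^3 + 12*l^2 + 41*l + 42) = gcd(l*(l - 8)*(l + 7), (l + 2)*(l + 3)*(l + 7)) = l + 7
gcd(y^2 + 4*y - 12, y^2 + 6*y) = y + 6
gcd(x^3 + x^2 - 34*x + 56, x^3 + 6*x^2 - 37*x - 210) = x + 7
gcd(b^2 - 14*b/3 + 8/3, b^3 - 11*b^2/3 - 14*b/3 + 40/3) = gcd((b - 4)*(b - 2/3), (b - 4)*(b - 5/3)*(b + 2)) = b - 4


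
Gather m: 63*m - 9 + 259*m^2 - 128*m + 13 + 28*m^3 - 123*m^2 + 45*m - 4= 28*m^3 + 136*m^2 - 20*m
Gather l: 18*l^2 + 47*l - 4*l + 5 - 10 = 18*l^2 + 43*l - 5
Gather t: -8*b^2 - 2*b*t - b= -8*b^2 - 2*b*t - b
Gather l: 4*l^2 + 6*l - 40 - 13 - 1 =4*l^2 + 6*l - 54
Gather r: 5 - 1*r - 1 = 4 - r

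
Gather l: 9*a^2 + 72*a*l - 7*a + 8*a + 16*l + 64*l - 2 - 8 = 9*a^2 + a + l*(72*a + 80) - 10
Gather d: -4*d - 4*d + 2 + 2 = 4 - 8*d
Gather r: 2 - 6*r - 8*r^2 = -8*r^2 - 6*r + 2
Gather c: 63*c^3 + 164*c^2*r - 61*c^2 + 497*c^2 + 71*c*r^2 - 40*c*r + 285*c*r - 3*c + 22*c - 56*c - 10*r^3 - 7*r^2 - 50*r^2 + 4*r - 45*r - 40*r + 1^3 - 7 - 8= 63*c^3 + c^2*(164*r + 436) + c*(71*r^2 + 245*r - 37) - 10*r^3 - 57*r^2 - 81*r - 14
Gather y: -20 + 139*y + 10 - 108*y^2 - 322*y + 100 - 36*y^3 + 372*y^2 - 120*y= -36*y^3 + 264*y^2 - 303*y + 90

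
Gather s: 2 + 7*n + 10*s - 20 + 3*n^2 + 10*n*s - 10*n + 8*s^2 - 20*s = 3*n^2 - 3*n + 8*s^2 + s*(10*n - 10) - 18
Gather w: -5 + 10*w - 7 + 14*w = 24*w - 12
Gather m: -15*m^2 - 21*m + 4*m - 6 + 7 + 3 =-15*m^2 - 17*m + 4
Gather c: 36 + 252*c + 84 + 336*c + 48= 588*c + 168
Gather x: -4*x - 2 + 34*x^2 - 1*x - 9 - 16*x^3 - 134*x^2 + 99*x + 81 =-16*x^3 - 100*x^2 + 94*x + 70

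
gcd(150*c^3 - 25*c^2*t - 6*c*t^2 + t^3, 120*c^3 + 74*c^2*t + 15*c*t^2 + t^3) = 5*c + t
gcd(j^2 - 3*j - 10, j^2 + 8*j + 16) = 1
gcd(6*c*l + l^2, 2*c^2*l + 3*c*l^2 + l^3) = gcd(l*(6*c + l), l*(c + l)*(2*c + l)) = l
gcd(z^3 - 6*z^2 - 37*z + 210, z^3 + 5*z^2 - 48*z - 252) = z^2 - z - 42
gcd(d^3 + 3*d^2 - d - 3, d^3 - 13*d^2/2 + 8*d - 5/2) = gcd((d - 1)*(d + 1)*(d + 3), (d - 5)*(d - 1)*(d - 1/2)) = d - 1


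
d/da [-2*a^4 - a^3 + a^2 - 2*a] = -8*a^3 - 3*a^2 + 2*a - 2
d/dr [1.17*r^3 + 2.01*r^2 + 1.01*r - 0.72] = 3.51*r^2 + 4.02*r + 1.01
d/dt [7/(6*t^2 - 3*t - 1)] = 21*(1 - 4*t)/(-6*t^2 + 3*t + 1)^2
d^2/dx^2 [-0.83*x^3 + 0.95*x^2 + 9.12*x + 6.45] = 1.9 - 4.98*x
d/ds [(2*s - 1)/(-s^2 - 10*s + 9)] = 2*(s^2 - s + 4)/(s^4 + 20*s^3 + 82*s^2 - 180*s + 81)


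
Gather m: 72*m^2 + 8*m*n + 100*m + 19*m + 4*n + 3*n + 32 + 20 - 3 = 72*m^2 + m*(8*n + 119) + 7*n + 49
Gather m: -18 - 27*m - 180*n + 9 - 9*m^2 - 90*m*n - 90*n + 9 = -9*m^2 + m*(-90*n - 27) - 270*n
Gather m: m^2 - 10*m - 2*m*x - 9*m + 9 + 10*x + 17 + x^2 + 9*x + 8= m^2 + m*(-2*x - 19) + x^2 + 19*x + 34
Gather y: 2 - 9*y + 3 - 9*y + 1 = 6 - 18*y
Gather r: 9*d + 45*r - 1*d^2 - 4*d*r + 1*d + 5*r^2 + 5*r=-d^2 + 10*d + 5*r^2 + r*(50 - 4*d)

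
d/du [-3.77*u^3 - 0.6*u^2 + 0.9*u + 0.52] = -11.31*u^2 - 1.2*u + 0.9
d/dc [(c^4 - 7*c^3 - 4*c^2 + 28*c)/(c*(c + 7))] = 2*(c^3 + 7*c^2 - 49*c - 28)/(c^2 + 14*c + 49)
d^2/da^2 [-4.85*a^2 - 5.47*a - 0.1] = -9.70000000000000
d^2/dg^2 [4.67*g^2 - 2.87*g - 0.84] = 9.34000000000000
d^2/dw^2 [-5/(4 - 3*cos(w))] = 15*(3*sin(w)^2 - 4*cos(w) + 3)/(3*cos(w) - 4)^3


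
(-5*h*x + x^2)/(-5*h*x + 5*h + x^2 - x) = x/(x - 1)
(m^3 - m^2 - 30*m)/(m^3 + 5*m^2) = (m - 6)/m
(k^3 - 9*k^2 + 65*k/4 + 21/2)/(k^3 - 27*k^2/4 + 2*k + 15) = (4*k^2 - 12*k - 7)/(4*k^2 - 3*k - 10)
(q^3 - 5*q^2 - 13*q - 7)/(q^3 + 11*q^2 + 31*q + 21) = (q^2 - 6*q - 7)/(q^2 + 10*q + 21)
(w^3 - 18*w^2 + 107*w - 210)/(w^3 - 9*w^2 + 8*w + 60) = (w - 7)/(w + 2)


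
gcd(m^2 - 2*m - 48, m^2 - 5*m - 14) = 1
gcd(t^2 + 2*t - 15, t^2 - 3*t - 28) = 1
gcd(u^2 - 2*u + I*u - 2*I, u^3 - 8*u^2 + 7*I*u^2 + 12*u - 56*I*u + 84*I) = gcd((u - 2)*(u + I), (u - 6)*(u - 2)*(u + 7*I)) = u - 2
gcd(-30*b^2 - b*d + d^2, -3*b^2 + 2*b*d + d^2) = 1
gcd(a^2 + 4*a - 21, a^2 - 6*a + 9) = a - 3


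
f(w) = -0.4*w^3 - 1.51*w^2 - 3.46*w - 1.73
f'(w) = -1.2*w^2 - 3.02*w - 3.46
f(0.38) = -3.28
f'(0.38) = -4.78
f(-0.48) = -0.37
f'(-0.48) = -2.29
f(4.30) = -76.33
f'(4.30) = -38.63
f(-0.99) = 0.60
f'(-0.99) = -1.65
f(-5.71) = 43.26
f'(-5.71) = -25.34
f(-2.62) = 4.16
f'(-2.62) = -3.78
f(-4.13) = 14.98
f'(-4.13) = -11.46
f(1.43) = -10.94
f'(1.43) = -10.23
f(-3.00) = 5.86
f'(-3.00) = -5.20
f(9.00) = -446.78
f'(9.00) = -127.84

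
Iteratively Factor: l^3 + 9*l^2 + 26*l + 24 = (l + 3)*(l^2 + 6*l + 8) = (l + 3)*(l + 4)*(l + 2)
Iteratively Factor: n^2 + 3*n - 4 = (n + 4)*(n - 1)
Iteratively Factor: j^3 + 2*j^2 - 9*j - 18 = (j - 3)*(j^2 + 5*j + 6) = (j - 3)*(j + 3)*(j + 2)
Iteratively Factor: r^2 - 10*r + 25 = (r - 5)*(r - 5)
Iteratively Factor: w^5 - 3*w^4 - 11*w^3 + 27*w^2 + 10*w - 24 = (w - 1)*(w^4 - 2*w^3 - 13*w^2 + 14*w + 24) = (w - 1)*(w + 1)*(w^3 - 3*w^2 - 10*w + 24) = (w - 1)*(w + 1)*(w + 3)*(w^2 - 6*w + 8) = (w - 2)*(w - 1)*(w + 1)*(w + 3)*(w - 4)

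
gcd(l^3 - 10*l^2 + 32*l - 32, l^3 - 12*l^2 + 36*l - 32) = l - 2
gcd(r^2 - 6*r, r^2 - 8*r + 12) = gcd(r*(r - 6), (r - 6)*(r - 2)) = r - 6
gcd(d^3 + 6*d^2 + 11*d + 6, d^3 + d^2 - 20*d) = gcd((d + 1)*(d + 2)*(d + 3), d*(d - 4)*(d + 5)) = 1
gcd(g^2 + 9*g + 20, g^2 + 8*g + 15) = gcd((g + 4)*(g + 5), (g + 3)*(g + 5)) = g + 5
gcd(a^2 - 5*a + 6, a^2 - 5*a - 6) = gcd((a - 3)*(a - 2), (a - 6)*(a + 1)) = 1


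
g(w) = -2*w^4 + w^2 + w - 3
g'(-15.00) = 26971.00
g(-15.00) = -101043.00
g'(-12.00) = 13801.00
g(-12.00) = -41343.00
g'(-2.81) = 172.88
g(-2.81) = -122.61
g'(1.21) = -10.75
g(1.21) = -4.61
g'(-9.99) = 7957.04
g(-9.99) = -19833.31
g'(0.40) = 1.29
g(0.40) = -2.49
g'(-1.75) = 40.38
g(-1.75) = -20.45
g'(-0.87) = 4.53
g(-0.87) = -4.26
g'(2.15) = -74.21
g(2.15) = -38.96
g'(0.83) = -1.91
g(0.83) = -2.43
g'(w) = -8*w^3 + 2*w + 1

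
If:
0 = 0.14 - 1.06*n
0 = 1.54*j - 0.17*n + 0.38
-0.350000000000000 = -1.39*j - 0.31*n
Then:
No Solution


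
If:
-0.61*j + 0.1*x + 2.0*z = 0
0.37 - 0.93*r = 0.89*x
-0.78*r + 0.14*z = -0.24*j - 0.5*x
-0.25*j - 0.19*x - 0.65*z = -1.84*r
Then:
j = 23.52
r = 5.29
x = -5.12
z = 7.43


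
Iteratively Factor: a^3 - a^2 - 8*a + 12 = (a - 2)*(a^2 + a - 6) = (a - 2)^2*(a + 3)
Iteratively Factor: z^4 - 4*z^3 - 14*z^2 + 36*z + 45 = (z - 3)*(z^3 - z^2 - 17*z - 15) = (z - 3)*(z + 3)*(z^2 - 4*z - 5) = (z - 5)*(z - 3)*(z + 3)*(z + 1)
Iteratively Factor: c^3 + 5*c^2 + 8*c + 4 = (c + 2)*(c^2 + 3*c + 2) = (c + 2)^2*(c + 1)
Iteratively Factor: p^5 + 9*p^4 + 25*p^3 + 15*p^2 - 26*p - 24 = (p - 1)*(p^4 + 10*p^3 + 35*p^2 + 50*p + 24) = (p - 1)*(p + 3)*(p^3 + 7*p^2 + 14*p + 8) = (p - 1)*(p + 1)*(p + 3)*(p^2 + 6*p + 8) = (p - 1)*(p + 1)*(p + 2)*(p + 3)*(p + 4)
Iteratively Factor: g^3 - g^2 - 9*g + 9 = (g - 1)*(g^2 - 9) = (g - 3)*(g - 1)*(g + 3)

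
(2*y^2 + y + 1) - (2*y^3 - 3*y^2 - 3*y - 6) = -2*y^3 + 5*y^2 + 4*y + 7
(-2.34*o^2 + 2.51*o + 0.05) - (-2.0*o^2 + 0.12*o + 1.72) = -0.34*o^2 + 2.39*o - 1.67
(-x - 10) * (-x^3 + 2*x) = x^4 + 10*x^3 - 2*x^2 - 20*x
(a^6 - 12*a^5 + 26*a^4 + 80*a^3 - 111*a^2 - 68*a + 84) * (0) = 0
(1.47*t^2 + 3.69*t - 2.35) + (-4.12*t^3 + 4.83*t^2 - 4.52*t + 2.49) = -4.12*t^3 + 6.3*t^2 - 0.83*t + 0.14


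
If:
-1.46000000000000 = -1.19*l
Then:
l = 1.23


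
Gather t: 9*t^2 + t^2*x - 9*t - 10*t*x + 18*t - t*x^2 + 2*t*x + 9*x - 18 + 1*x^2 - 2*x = t^2*(x + 9) + t*(-x^2 - 8*x + 9) + x^2 + 7*x - 18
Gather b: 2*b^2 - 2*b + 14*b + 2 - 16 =2*b^2 + 12*b - 14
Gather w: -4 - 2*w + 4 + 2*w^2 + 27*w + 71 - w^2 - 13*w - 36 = w^2 + 12*w + 35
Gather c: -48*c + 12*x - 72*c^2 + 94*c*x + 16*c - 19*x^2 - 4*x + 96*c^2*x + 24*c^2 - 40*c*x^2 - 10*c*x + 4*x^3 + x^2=c^2*(96*x - 48) + c*(-40*x^2 + 84*x - 32) + 4*x^3 - 18*x^2 + 8*x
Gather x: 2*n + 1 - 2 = 2*n - 1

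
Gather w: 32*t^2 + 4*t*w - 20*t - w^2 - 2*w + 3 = 32*t^2 - 20*t - w^2 + w*(4*t - 2) + 3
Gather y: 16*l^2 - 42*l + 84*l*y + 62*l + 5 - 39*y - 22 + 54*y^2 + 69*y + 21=16*l^2 + 20*l + 54*y^2 + y*(84*l + 30) + 4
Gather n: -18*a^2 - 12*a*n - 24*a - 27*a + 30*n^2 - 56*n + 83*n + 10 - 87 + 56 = -18*a^2 - 51*a + 30*n^2 + n*(27 - 12*a) - 21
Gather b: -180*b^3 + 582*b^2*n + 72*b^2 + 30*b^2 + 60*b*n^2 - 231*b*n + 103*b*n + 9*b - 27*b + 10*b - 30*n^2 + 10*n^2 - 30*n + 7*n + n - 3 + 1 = -180*b^3 + b^2*(582*n + 102) + b*(60*n^2 - 128*n - 8) - 20*n^2 - 22*n - 2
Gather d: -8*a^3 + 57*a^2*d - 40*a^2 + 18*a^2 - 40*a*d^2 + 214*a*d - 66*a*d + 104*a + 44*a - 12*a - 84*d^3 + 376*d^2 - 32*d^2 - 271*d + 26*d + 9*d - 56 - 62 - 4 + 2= -8*a^3 - 22*a^2 + 136*a - 84*d^3 + d^2*(344 - 40*a) + d*(57*a^2 + 148*a - 236) - 120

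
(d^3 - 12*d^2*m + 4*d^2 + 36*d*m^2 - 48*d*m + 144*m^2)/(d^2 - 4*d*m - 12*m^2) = (d^2 - 6*d*m + 4*d - 24*m)/(d + 2*m)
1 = 1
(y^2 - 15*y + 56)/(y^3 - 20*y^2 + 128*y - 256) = (y - 7)/(y^2 - 12*y + 32)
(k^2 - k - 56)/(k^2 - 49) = (k - 8)/(k - 7)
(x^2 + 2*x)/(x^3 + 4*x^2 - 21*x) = (x + 2)/(x^2 + 4*x - 21)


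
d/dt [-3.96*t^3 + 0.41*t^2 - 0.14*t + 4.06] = -11.88*t^2 + 0.82*t - 0.14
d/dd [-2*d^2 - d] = -4*d - 1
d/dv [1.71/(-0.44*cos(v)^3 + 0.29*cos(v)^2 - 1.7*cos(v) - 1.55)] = (-2.2572*cos(v)^2 + 0.9918*cos(v) - 2.907)*sin(v)/(0.44*cos(v)^3 - 0.29*cos(v)^2 + 1.7*cos(v) + 1.55)^2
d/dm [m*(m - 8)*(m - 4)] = 3*m^2 - 24*m + 32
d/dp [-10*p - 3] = -10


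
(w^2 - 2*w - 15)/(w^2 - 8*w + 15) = (w + 3)/(w - 3)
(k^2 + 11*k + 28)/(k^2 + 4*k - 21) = (k + 4)/(k - 3)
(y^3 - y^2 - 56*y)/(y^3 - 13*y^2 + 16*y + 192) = y*(y + 7)/(y^2 - 5*y - 24)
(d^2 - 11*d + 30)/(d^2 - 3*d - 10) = (d - 6)/(d + 2)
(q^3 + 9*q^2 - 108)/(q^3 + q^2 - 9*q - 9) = (q^2 + 12*q + 36)/(q^2 + 4*q + 3)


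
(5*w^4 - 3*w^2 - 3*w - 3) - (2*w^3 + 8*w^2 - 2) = 5*w^4 - 2*w^3 - 11*w^2 - 3*w - 1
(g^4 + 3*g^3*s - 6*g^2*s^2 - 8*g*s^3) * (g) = g^5 + 3*g^4*s - 6*g^3*s^2 - 8*g^2*s^3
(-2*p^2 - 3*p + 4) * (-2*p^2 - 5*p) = 4*p^4 + 16*p^3 + 7*p^2 - 20*p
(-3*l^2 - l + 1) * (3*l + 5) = -9*l^3 - 18*l^2 - 2*l + 5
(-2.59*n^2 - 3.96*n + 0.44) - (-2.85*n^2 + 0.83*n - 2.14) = 0.26*n^2 - 4.79*n + 2.58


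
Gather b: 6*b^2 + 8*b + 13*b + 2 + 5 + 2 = 6*b^2 + 21*b + 9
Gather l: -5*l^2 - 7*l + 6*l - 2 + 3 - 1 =-5*l^2 - l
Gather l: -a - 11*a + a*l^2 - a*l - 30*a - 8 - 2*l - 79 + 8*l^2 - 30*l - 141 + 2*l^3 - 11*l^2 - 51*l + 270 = -42*a + 2*l^3 + l^2*(a - 3) + l*(-a - 83) + 42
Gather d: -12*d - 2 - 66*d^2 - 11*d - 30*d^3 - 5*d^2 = -30*d^3 - 71*d^2 - 23*d - 2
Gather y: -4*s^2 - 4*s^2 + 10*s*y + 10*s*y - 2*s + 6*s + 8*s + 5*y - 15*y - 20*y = -8*s^2 + 12*s + y*(20*s - 30)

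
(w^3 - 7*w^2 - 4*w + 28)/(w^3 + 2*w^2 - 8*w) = (w^2 - 5*w - 14)/(w*(w + 4))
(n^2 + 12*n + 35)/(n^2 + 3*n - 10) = (n + 7)/(n - 2)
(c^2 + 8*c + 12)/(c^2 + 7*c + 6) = (c + 2)/(c + 1)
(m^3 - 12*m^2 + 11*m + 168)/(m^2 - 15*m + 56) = m + 3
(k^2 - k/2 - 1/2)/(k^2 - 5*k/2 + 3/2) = (2*k + 1)/(2*k - 3)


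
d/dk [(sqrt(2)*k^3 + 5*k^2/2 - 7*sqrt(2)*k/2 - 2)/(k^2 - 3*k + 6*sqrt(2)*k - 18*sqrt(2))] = (-(2*k - 3 + 6*sqrt(2))*(2*sqrt(2)*k^3 + 5*k^2 - 7*sqrt(2)*k - 4) + (6*sqrt(2)*k^2 + 10*k - 7*sqrt(2))*(k^2 - 3*k + 6*sqrt(2)*k - 18*sqrt(2)))/(2*(k^2 - 3*k + 6*sqrt(2)*k - 18*sqrt(2))^2)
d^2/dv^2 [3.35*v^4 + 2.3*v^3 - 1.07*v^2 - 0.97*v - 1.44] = 40.2*v^2 + 13.8*v - 2.14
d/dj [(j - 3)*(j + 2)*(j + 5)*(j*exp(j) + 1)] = j^4*exp(j) + 8*j^3*exp(j) + j^2*exp(j) + 3*j^2 - 52*j*exp(j) + 8*j - 30*exp(j) - 11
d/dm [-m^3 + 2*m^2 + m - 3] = -3*m^2 + 4*m + 1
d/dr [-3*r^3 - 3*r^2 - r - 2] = -9*r^2 - 6*r - 1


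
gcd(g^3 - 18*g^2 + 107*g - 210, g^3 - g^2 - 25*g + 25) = g - 5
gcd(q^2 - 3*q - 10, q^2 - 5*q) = q - 5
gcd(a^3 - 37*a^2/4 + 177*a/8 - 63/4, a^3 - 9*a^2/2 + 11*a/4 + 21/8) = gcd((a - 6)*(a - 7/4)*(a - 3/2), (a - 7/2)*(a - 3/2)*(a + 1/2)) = a - 3/2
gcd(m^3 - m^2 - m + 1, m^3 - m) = m^2 - 1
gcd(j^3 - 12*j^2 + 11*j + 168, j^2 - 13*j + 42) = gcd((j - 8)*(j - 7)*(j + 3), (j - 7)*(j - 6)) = j - 7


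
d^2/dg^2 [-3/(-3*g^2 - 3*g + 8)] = 18*(-3*g^2 - 3*g + 3*(2*g + 1)^2 + 8)/(3*g^2 + 3*g - 8)^3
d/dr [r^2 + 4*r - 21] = 2*r + 4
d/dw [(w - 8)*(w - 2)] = 2*w - 10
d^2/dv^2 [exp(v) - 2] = exp(v)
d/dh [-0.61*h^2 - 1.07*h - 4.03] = -1.22*h - 1.07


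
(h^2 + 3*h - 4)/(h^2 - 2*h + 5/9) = 9*(h^2 + 3*h - 4)/(9*h^2 - 18*h + 5)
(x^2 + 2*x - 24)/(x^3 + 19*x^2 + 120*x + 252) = (x - 4)/(x^2 + 13*x + 42)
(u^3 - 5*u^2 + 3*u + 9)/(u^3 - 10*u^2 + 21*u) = (u^2 - 2*u - 3)/(u*(u - 7))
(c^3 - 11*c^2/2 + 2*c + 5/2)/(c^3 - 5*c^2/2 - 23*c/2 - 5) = (c - 1)/(c + 2)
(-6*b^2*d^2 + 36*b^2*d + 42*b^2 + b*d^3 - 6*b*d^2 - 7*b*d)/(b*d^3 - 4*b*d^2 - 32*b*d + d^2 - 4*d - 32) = b*(6*b*d^2 - 36*b*d - 42*b - d^3 + 6*d^2 + 7*d)/(-b*d^3 + 4*b*d^2 + 32*b*d - d^2 + 4*d + 32)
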